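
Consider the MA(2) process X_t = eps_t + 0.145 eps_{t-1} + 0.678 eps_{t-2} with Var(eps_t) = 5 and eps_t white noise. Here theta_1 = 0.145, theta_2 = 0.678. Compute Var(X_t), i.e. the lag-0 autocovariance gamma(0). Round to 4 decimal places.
\gamma(0) = 7.4035

For an MA(q) process X_t = eps_t + sum_i theta_i eps_{t-i} with
Var(eps_t) = sigma^2, the variance is
  gamma(0) = sigma^2 * (1 + sum_i theta_i^2).
  sum_i theta_i^2 = (0.145)^2 + (0.678)^2 = 0.021025 + 0.459684 = 0.480709.
  gamma(0) = 5 * (1 + 0.480709) = 5 * 1.480709 = 7.403545, which rounds to 7.4035.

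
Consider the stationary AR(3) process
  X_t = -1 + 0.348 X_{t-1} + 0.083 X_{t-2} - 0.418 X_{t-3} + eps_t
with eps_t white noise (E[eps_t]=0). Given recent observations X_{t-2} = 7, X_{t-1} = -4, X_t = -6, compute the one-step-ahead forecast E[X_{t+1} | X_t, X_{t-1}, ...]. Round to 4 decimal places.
E[X_{t+1} \mid \mathcal F_t] = -6.3460

For an AR(p) model X_t = c + sum_i phi_i X_{t-i} + eps_t, the
one-step-ahead conditional mean is
  E[X_{t+1} | X_t, ...] = c + sum_i phi_i X_{t+1-i}.
Substitute known values:
  E[X_{t+1} | ...] = -1 + (0.348) * (-6) + (0.083) * (-4) + (-0.418) * (7)
                   = -6.3460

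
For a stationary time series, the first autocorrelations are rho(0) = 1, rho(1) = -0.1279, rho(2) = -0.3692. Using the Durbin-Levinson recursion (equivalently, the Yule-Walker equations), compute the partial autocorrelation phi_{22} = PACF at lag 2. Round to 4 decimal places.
\phi_{22} = -0.3920

The PACF at lag k is phi_{kk}, the last component of the solution
to the Yule-Walker system G_k phi = r_k where
  (G_k)_{ij} = rho(|i - j|), (r_k)_i = rho(i), i,j = 1..k.
Equivalently, Durbin-Levinson gives phi_{kk} iteratively:
  phi_{11} = rho(1)
  phi_{kk} = [rho(k) - sum_{j=1..k-1} phi_{k-1,j} rho(k-j)]
            / [1 - sum_{j=1..k-1} phi_{k-1,j} rho(j)],
  phi_{k,j} = phi_{k-1,j} - phi_{kk} phi_{k-1,k-j},  j = 1..k-1.
Step k = 1:
  phi_11 = rho(1) = -0.1279.
Step k = 2:
  phi_22 = [rho(2) - phi_11 rho(1)] / [1 - phi_11 rho(1)] = [-0.3692 - (-0.1279)(-0.1279)] / [1 - (-0.1279)(-0.1279)]
         = -0.38555841 / 0.98364159 = -0.392.
Therefore phi_{22} = -0.3920.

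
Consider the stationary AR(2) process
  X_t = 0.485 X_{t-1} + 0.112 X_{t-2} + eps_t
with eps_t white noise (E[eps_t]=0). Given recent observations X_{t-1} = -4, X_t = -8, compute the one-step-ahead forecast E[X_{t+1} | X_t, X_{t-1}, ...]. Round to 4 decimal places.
E[X_{t+1} \mid \mathcal F_t] = -4.3280

For an AR(p) model X_t = c + sum_i phi_i X_{t-i} + eps_t, the
one-step-ahead conditional mean is
  E[X_{t+1} | X_t, ...] = c + sum_i phi_i X_{t+1-i}.
Substitute known values:
  E[X_{t+1} | ...] = (0.485) * (-8) + (0.112) * (-4)
                   = -4.3280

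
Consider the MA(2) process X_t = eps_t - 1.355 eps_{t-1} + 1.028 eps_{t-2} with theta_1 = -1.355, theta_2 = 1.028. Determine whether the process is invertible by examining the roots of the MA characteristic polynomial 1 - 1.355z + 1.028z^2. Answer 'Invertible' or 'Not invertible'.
\text{Not invertible}

The MA(q) characteristic polynomial is P(z) = 1 - 1.355z + 1.028z^2.
Invertibility requires all roots to lie outside the unit circle, i.e. |z| > 1 for every root.
Set 1 + (-1.355) z + (1.028) z^2 = 0, i.e. a z^2 + b z + c = 0 with a = 1.028, b = -1.355, c = 1.
Discriminant D = b^2 - 4ac = (-1.355)^2 - 4*(1.028)*1 = 1.836025 - (4.112) = -2.275975.
D < 0, so the roots are the complex-conjugate pair z = (-b +/- i sqrt(-D)) / (2a) = 0.659 +/- 0.7338i.
For a conjugate pair |z|^2 = z * conj(z) = (product of roots) = c/a = 1/(1.028) = 0.972763, so |z| = sqrt(0.972763) = 0.9863 for both roots.
Moduli of all roots: 0.9863, 0.9863.
All moduli strictly greater than 1? No.
Verdict: Not invertible.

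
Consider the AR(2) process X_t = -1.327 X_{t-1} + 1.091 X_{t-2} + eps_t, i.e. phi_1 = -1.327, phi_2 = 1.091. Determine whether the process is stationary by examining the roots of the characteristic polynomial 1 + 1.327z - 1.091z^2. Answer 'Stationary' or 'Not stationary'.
\text{Not stationary}

The AR(p) characteristic polynomial is P(z) = 1 + 1.327z - 1.091z^2.
Stationarity requires all roots to lie outside the unit circle, i.e. |z| > 1 for every root.
Set 1 + (1.327) z + (-1.091) z^2 = 0, i.e. a z^2 + b z + c = 0 with a = -1.091, b = 1.327, c = 1.
Discriminant D = b^2 - 4ac = (1.327)^2 - 4*(-1.091)*1 = 1.760929 - (-4.364) = 6.124929.
D >= 0, so the roots are real: z = (-b +/- sqrt(D)) / (2a) = (-1.327 +/- 2.474859) / (-2.182).
  z_1 = (-1.327 + 2.474859) / (-2.182) = -0.5261,   |z_1| = 0.5261.
  z_2 = (-1.327 - 2.474859) / (-2.182) = 1.7424,   |z_2| = 1.7424.
Moduli of all roots: 0.5261, 1.7424.
All moduli strictly greater than 1? No.
Verdict: Not stationary.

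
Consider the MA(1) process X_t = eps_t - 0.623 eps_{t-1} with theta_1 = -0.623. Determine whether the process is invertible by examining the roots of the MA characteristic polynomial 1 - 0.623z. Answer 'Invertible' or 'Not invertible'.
\text{Invertible}

The MA(q) characteristic polynomial is P(z) = 1 - 0.623z.
Invertibility requires all roots to lie outside the unit circle, i.e. |z| > 1 for every root.
This is linear in z: 1 + (-0.623) z = 0  =>  z = -1/(-0.623) = 1.605136,  |z| = 1.605136.
Moduli of all roots: 1.6051.
All moduli strictly greater than 1? Yes.
Verdict: Invertible.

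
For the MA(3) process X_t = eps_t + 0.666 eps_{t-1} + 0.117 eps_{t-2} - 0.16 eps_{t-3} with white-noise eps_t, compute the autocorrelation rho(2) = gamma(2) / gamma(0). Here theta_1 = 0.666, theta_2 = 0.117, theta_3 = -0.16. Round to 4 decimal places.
\rho(2) = 0.0070

For an MA(q) process with theta_0 = 1, the autocovariance is
  gamma(k) = sigma^2 * sum_{i=0..q-k} theta_i * theta_{i+k},
and rho(k) = gamma(k) / gamma(0). Sigma^2 cancels.
  numerator   = (1)*(0.117) + (0.666)*(-0.16) = 0.01044.
  denominator = (1)^2 + (0.666)^2 + (0.117)^2 + (-0.16)^2 = 1.482845.
  rho(2) = 0.01044 / 1.482845 = 0.0070.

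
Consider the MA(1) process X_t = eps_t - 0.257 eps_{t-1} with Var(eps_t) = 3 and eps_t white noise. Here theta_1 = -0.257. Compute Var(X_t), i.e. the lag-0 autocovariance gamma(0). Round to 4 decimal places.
\gamma(0) = 3.1981

For an MA(q) process X_t = eps_t + sum_i theta_i eps_{t-i} with
Var(eps_t) = sigma^2, the variance is
  gamma(0) = sigma^2 * (1 + sum_i theta_i^2).
  sum_i theta_i^2 = (-0.257)^2 = 0.066049.
  gamma(0) = 3 * (1 + 0.066049) = 3 * 1.066049 = 3.198147, which rounds to 3.1981.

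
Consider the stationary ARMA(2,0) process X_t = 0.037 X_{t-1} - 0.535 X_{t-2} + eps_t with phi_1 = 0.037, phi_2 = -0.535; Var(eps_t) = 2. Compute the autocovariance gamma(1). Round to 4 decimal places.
\gamma(1) = 0.0676

Multiply the model equation by X_{t-k} and take expectations. With theta_0 = psi_0 = 1 and psi_j the MA(infinity) weights, this gives
  gamma(k) - sum_i phi_i gamma(k-i) = c_k,
  c_k = sigma^2 * sum_{j=k..q} theta_j psi_{j-k}   (c_k = 0 for k > q),
using gamma(-m) = gamma(m).
Pure AR (q = 0): c_0 = sigma^2 = 2, c_k = 0 for k >= 1.
Equations for k = 0, 1, 2 (AR order 2, c_2 = 0):
  (E0) gamma(0) = phi_1 gamma(1) + phi_2 gamma(2) + c_0
  (E1) gamma(1) = phi_1 gamma(0) + phi_2 gamma(1) + c_1
  (E2) gamma(2) = phi_1 gamma(1) + phi_2 gamma(0)
From (E1): gamma(1) = A gamma(0) + B with
  A = phi_1 / (1 - phi_2) = 0.037 / 1.535 = 0.024104,   B = c_1 / (1 - phi_2) = 0 / 1.535 = 0.
Insert (E2) into (E0): gamma(0) (1 - phi_2^2) = phi_1 (1 + phi_2) gamma(1) + c_0.
  phi_1 (1 + phi_2) = (0.037)(0.465) = 0.017205,   1 - phi_2^2 = 0.713775.
Replace gamma(1) by A gamma(0) + B and collect gamma(0):
  gamma(0) [0.713775 - (0.017205)(0.024104)] = c_0 = 2
  gamma(0) * 0.71336 = 2
  gamma(0) = 2 / 0.71336 = 2.803632.
  gamma(1) = A gamma(0) = (0.024104)(2.803632) = 0.067579.
Therefore gamma(1) = 0.0676 (to 4 decimal places).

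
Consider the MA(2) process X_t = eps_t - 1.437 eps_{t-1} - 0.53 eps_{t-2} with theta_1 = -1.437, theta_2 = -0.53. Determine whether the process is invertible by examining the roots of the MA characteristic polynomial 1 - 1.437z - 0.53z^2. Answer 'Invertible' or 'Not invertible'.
\text{Not invertible}

The MA(q) characteristic polynomial is P(z) = 1 - 1.437z - 0.53z^2.
Invertibility requires all roots to lie outside the unit circle, i.e. |z| > 1 for every root.
Set 1 + (-1.437) z + (-0.53) z^2 = 0, i.e. a z^2 + b z + c = 0 with a = -0.53, b = -1.437, c = 1.
Discriminant D = b^2 - 4ac = (-1.437)^2 - 4*(-0.53)*1 = 2.064969 - (-2.12) = 4.184969.
D >= 0, so the roots are real: z = (-b +/- sqrt(D)) / (2a) = (1.437 +/- 2.04572) / (-1.06).
  z_1 = (1.437 + 2.04572) / (-1.06) = -3.2856,   |z_1| = 3.2856.
  z_2 = (1.437 - 2.04572) / (-1.06) = 0.5743,   |z_2| = 0.5743.
Moduli of all roots: 3.2856, 0.5743.
All moduli strictly greater than 1? No.
Verdict: Not invertible.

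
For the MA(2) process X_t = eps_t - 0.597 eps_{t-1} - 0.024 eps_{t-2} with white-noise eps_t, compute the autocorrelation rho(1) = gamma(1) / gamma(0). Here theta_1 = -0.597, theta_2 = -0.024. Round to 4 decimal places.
\rho(1) = -0.4294

For an MA(q) process with theta_0 = 1, the autocovariance is
  gamma(k) = sigma^2 * sum_{i=0..q-k} theta_i * theta_{i+k},
and rho(k) = gamma(k) / gamma(0). Sigma^2 cancels.
  numerator   = (1)*(-0.597) + (-0.597)*(-0.024) = -0.582672.
  denominator = (1)^2 + (-0.597)^2 + (-0.024)^2 = 1.356985.
  rho(1) = -0.582672 / 1.356985 = -0.4294.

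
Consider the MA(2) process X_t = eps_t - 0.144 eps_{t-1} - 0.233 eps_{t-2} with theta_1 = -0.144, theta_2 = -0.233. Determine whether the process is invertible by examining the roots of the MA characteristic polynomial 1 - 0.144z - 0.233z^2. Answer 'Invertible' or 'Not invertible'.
\text{Invertible}

The MA(q) characteristic polynomial is P(z) = 1 - 0.144z - 0.233z^2.
Invertibility requires all roots to lie outside the unit circle, i.e. |z| > 1 for every root.
Set 1 + (-0.144) z + (-0.233) z^2 = 0, i.e. a z^2 + b z + c = 0 with a = -0.233, b = -0.144, c = 1.
Discriminant D = b^2 - 4ac = (-0.144)^2 - 4*(-0.233)*1 = 0.020736 - (-0.932) = 0.952736.
D >= 0, so the roots are real: z = (-b +/- sqrt(D)) / (2a) = (0.144 +/- 0.976082) / (-0.466).
  z_1 = (0.144 + 0.976082) / (-0.466) = -2.4036,   |z_1| = 2.4036.
  z_2 = (0.144 - 0.976082) / (-0.466) = 1.7856,   |z_2| = 1.7856.
Moduli of all roots: 2.4036, 1.7856.
All moduli strictly greater than 1? Yes.
Verdict: Invertible.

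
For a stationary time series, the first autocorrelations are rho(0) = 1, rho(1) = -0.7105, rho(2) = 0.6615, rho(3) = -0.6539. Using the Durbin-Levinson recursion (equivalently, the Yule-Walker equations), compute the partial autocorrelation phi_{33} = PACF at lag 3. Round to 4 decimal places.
\phi_{33} = -0.2419

The PACF at lag k is phi_{kk}, the last component of the solution
to the Yule-Walker system G_k phi = r_k where
  (G_k)_{ij} = rho(|i - j|), (r_k)_i = rho(i), i,j = 1..k.
Equivalently, Durbin-Levinson gives phi_{kk} iteratively:
  phi_{11} = rho(1)
  phi_{kk} = [rho(k) - sum_{j=1..k-1} phi_{k-1,j} rho(k-j)]
            / [1 - sum_{j=1..k-1} phi_{k-1,j} rho(j)],
  phi_{k,j} = phi_{k-1,j} - phi_{kk} phi_{k-1,k-j},  j = 1..k-1.
Step k = 1:
  phi_11 = rho(1) = -0.7105.
Step k = 2:
  phi_22 = [rho(2) - phi_11 rho(1)] / [1 - phi_11 rho(1)] = [0.6615 - (-0.7105)(-0.7105)] / [1 - (-0.7105)(-0.7105)]
         = 0.15668975 / 0.49518975 = 0.316424.
  Update: phi_21 = phi_11 - phi_22 phi_11 = -0.7105 - (0.316424)(-0.7105) = -0.485681.
Step k = 3:
  phi_33 = [rho(3) - phi_21 rho(2) - phi_22 rho(1)] / [1 - phi_21 rho(1) - phi_22 rho(2)]
    numerator   = -0.6539 - (-0.485681)(0.6615) - (0.316424)(-0.7105) = -0.10780302
    denominator = 1 - (-0.485681)(-0.7105) - (0.316424)(0.6615) = 0.44560941
  phi_33 = -0.10780302 / 0.44560941 = -0.2419.
Therefore phi_{33} = -0.2419.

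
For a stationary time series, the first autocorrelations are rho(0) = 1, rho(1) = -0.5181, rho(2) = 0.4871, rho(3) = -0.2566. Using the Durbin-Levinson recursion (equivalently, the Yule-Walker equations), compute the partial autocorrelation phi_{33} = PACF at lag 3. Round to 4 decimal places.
\phi_{33} = 0.1129

The PACF at lag k is phi_{kk}, the last component of the solution
to the Yule-Walker system G_k phi = r_k where
  (G_k)_{ij} = rho(|i - j|), (r_k)_i = rho(i), i,j = 1..k.
Equivalently, Durbin-Levinson gives phi_{kk} iteratively:
  phi_{11} = rho(1)
  phi_{kk} = [rho(k) - sum_{j=1..k-1} phi_{k-1,j} rho(k-j)]
            / [1 - sum_{j=1..k-1} phi_{k-1,j} rho(j)],
  phi_{k,j} = phi_{k-1,j} - phi_{kk} phi_{k-1,k-j},  j = 1..k-1.
Step k = 1:
  phi_11 = rho(1) = -0.5181.
Step k = 2:
  phi_22 = [rho(2) - phi_11 rho(1)] / [1 - phi_11 rho(1)] = [0.4871 - (-0.5181)(-0.5181)] / [1 - (-0.5181)(-0.5181)]
         = 0.21867239 / 0.73157239 = 0.298907.
  Update: phi_21 = phi_11 - phi_22 phi_11 = -0.5181 - (0.298907)(-0.5181) = -0.363236.
Step k = 3:
  phi_33 = [rho(3) - phi_21 rho(2) - phi_22 rho(1)] / [1 - phi_21 rho(1) - phi_22 rho(2)]
    numerator   = -0.2566 - (-0.363236)(0.4871) - (0.298907)(-0.5181) = 0.07519621
    denominator = 1 - (-0.363236)(-0.5181) - (0.298907)(0.4871) = 0.6662096
  phi_33 = 0.07519621 / 0.6662096 = 0.1129.
Therefore phi_{33} = 0.1129.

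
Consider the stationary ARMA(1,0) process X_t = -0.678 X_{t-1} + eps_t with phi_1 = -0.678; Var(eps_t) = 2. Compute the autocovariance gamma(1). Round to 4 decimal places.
\gamma(1) = -2.5096

Multiply the model equation by X_{t-k} and take expectations. With theta_0 = psi_0 = 1 and psi_j the MA(infinity) weights, this gives
  gamma(k) - sum_i phi_i gamma(k-i) = c_k,
  c_k = sigma^2 * sum_{j=k..q} theta_j psi_{j-k}   (c_k = 0 for k > q),
using gamma(-m) = gamma(m).
Pure AR (q = 0): c_0 = sigma^2 = 2, c_k = 0 for k >= 1.
Equations for k = 0 and k = 1 (AR order 1):
  gamma(0) = phi_1 gamma(1) + c_0
  gamma(1) = phi_1 gamma(0) + c_1
Substituting the second into the first: gamma(0) (1 - phi_1^2) = c_0 + phi_1 c_1, so
  gamma(0) = c_0 / (1 - phi_1^2) = 2 / (1 - (-0.678)^2) = 2 / 0.540316 = 3.701538.
  gamma(1) = phi_1 gamma(0) = (-0.678)(3.701538) = -2.509643.
Therefore gamma(1) = -2.5096 (to 4 decimal places).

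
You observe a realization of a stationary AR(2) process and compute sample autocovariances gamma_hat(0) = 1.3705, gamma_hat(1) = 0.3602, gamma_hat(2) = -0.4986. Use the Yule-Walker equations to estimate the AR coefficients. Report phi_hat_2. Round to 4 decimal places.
\hat\phi_{2} = -0.4650

The Yule-Walker equations for an AR(p) process read, in matrix form,
  Gamma_p phi = r_p,   with   (Gamma_p)_{ij} = gamma(|i - j|),
                       (r_p)_i = gamma(i),   i,j = 1..p.
Substitute the sample gammas (Toeplitz matrix and right-hand side of size 2):
  Gamma_p = [[1.3705, 0.3602], [0.3602, 1.3705]]
  r_p     = [0.3602, -0.4986]
Written out:
  1.3705 phi_1 + 0.3602 phi_2 = 0.3602
  0.3602 phi_1 + 1.3705 phi_2 = -0.4986
Solve by Cramer's rule:
  det = gamma(0)^2 - gamma(1)^2 = (1.3705)^2 - (0.3602)^2 = 1.87827025 - 0.12974404 = 1.74852621
  phi_hat_1 = [gamma(1) gamma(0) - gamma(1) gamma(2)] / det = [(0.3602)(1.3705) - (0.3602)(-0.4986)] / 1.74852621 = 0.67324982 / 1.74852621 = 0.385
  phi_hat_2 = [gamma(0) gamma(2) - gamma(1)^2] / det = [(1.3705)(-0.4986) - (0.3602)^2] / 1.74852621 = -0.81307534 / 1.74852621 = -0.465
So phi_hat = [0.3850, -0.4650].
Therefore phi_hat_2 = -0.4650.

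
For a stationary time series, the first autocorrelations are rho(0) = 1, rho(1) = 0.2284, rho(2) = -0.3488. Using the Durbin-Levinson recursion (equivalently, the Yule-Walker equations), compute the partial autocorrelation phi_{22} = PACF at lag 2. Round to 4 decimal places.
\phi_{22} = -0.4230

The PACF at lag k is phi_{kk}, the last component of the solution
to the Yule-Walker system G_k phi = r_k where
  (G_k)_{ij} = rho(|i - j|), (r_k)_i = rho(i), i,j = 1..k.
Equivalently, Durbin-Levinson gives phi_{kk} iteratively:
  phi_{11} = rho(1)
  phi_{kk} = [rho(k) - sum_{j=1..k-1} phi_{k-1,j} rho(k-j)]
            / [1 - sum_{j=1..k-1} phi_{k-1,j} rho(j)],
  phi_{k,j} = phi_{k-1,j} - phi_{kk} phi_{k-1,k-j},  j = 1..k-1.
Step k = 1:
  phi_11 = rho(1) = 0.2284.
Step k = 2:
  phi_22 = [rho(2) - phi_11 rho(1)] / [1 - phi_11 rho(1)] = [-0.3488 - (0.2284)(0.2284)] / [1 - (0.2284)(0.2284)]
         = -0.40096656 / 0.94783344 = -0.423.
Therefore phi_{22} = -0.4230.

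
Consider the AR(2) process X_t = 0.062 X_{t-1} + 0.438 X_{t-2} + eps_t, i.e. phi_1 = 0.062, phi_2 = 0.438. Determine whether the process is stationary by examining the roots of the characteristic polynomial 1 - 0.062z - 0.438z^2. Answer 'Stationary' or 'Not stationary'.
\text{Stationary}

The AR(p) characteristic polynomial is P(z) = 1 - 0.062z - 0.438z^2.
Stationarity requires all roots to lie outside the unit circle, i.e. |z| > 1 for every root.
Set 1 + (-0.062) z + (-0.438) z^2 = 0, i.e. a z^2 + b z + c = 0 with a = -0.438, b = -0.062, c = 1.
Discriminant D = b^2 - 4ac = (-0.062)^2 - 4*(-0.438)*1 = 0.003844 - (-1.752) = 1.755844.
D >= 0, so the roots are real: z = (-b +/- sqrt(D)) / (2a) = (0.062 +/- 1.325083) / (-0.876).
  z_1 = (0.062 + 1.325083) / (-0.876) = -1.5834,   |z_1| = 1.5834.
  z_2 = (0.062 - 1.325083) / (-0.876) = 1.4419,   |z_2| = 1.4419.
Moduli of all roots: 1.5834, 1.4419.
All moduli strictly greater than 1? Yes.
Verdict: Stationary.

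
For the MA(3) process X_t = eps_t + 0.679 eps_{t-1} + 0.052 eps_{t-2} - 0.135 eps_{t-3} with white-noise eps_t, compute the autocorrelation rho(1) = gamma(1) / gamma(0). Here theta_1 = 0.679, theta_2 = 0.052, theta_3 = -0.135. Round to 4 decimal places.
\rho(1) = 0.4773

For an MA(q) process with theta_0 = 1, the autocovariance is
  gamma(k) = sigma^2 * sum_{i=0..q-k} theta_i * theta_{i+k},
and rho(k) = gamma(k) / gamma(0). Sigma^2 cancels.
  numerator   = (1)*(0.679) + (0.679)*(0.052) + (0.052)*(-0.135) = 0.707288.
  denominator = (1)^2 + (0.679)^2 + (0.052)^2 + (-0.135)^2 = 1.48197.
  rho(1) = 0.707288 / 1.48197 = 0.4773.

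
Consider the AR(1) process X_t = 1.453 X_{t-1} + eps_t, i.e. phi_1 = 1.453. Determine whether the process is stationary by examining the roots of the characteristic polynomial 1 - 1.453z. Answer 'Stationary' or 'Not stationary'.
\text{Not stationary}

The AR(p) characteristic polynomial is P(z) = 1 - 1.453z.
Stationarity requires all roots to lie outside the unit circle, i.e. |z| > 1 for every root.
This is linear in z: 1 + (-1.453) z = 0  =>  z = -1/(-1.453) = 0.688231,  |z| = 0.688231.
Moduli of all roots: 0.6882.
All moduli strictly greater than 1? No.
Verdict: Not stationary.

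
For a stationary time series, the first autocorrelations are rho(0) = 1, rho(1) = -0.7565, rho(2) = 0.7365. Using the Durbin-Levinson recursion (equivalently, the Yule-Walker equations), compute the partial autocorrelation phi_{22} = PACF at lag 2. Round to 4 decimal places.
\phi_{22} = 0.3839

The PACF at lag k is phi_{kk}, the last component of the solution
to the Yule-Walker system G_k phi = r_k where
  (G_k)_{ij} = rho(|i - j|), (r_k)_i = rho(i), i,j = 1..k.
Equivalently, Durbin-Levinson gives phi_{kk} iteratively:
  phi_{11} = rho(1)
  phi_{kk} = [rho(k) - sum_{j=1..k-1} phi_{k-1,j} rho(k-j)]
            / [1 - sum_{j=1..k-1} phi_{k-1,j} rho(j)],
  phi_{k,j} = phi_{k-1,j} - phi_{kk} phi_{k-1,k-j},  j = 1..k-1.
Step k = 1:
  phi_11 = rho(1) = -0.7565.
Step k = 2:
  phi_22 = [rho(2) - phi_11 rho(1)] / [1 - phi_11 rho(1)] = [0.7365 - (-0.7565)(-0.7565)] / [1 - (-0.7565)(-0.7565)]
         = 0.16420775 / 0.42770775 = 0.3839.
Therefore phi_{22} = 0.3839.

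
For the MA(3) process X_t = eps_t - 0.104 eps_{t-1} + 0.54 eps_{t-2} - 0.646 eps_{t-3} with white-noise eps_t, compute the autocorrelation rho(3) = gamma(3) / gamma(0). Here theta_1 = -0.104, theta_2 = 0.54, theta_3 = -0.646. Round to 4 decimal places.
\rho(3) = -0.3756

For an MA(q) process with theta_0 = 1, the autocovariance is
  gamma(k) = sigma^2 * sum_{i=0..q-k} theta_i * theta_{i+k},
and rho(k) = gamma(k) / gamma(0). Sigma^2 cancels.
  numerator   = (1)*(-0.646) = -0.646.
  denominator = (1)^2 + (-0.104)^2 + (0.54)^2 + (-0.646)^2 = 1.719732.
  rho(3) = -0.646 / 1.719732 = -0.3756.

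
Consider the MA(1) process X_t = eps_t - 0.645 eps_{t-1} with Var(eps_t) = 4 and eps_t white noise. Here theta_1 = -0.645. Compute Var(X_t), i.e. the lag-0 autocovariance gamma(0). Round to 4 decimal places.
\gamma(0) = 5.6641

For an MA(q) process X_t = eps_t + sum_i theta_i eps_{t-i} with
Var(eps_t) = sigma^2, the variance is
  gamma(0) = sigma^2 * (1 + sum_i theta_i^2).
  sum_i theta_i^2 = (-0.645)^2 = 0.416025.
  gamma(0) = 4 * (1 + 0.416025) = 4 * 1.416025 = 5.6641.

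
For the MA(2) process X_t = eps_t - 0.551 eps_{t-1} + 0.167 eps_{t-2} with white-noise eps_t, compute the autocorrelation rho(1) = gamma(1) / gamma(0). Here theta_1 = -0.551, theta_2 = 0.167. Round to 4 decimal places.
\rho(1) = -0.4829

For an MA(q) process with theta_0 = 1, the autocovariance is
  gamma(k) = sigma^2 * sum_{i=0..q-k} theta_i * theta_{i+k},
and rho(k) = gamma(k) / gamma(0). Sigma^2 cancels.
  numerator   = (1)*(-0.551) + (-0.551)*(0.167) = -0.643017.
  denominator = (1)^2 + (-0.551)^2 + (0.167)^2 = 1.33149.
  rho(1) = -0.643017 / 1.33149 = -0.4829.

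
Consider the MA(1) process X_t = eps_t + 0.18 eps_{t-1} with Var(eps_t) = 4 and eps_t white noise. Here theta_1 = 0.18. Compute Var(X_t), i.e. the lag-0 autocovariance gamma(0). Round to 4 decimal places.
\gamma(0) = 4.1296

For an MA(q) process X_t = eps_t + sum_i theta_i eps_{t-i} with
Var(eps_t) = sigma^2, the variance is
  gamma(0) = sigma^2 * (1 + sum_i theta_i^2).
  sum_i theta_i^2 = (0.18)^2 = 0.0324.
  gamma(0) = 4 * (1 + 0.0324) = 4 * 1.0324 = 4.1296.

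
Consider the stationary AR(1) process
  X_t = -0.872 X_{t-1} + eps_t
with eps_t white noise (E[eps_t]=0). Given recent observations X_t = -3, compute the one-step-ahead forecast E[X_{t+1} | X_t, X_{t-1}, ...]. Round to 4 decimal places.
E[X_{t+1} \mid \mathcal F_t] = 2.6160

For an AR(p) model X_t = c + sum_i phi_i X_{t-i} + eps_t, the
one-step-ahead conditional mean is
  E[X_{t+1} | X_t, ...] = c + sum_i phi_i X_{t+1-i}.
Substitute known values:
  E[X_{t+1} | ...] = (-0.872) * (-3)
                   = 2.6160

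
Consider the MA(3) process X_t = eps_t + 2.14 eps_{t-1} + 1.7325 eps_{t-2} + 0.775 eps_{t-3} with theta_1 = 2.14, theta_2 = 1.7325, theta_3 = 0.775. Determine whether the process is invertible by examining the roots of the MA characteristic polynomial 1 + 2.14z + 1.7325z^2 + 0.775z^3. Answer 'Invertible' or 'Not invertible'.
\text{Not invertible}

The MA(q) characteristic polynomial is P(z) = 1 + 2.14z + 1.7325z^2 + 0.775z^3.
Invertibility requires all roots to lie outside the unit circle, i.e. |z| > 1 for every root.
Degree 3: look for a simple real root z0 first, then factor out (1 - z/z0) and solve the remaining quadratic.
Testing z0 = -0.8: P(-0.8) = 1 + (2.14)(-0.8) + (1.7325)(-0.8)^2 + (0.775)(-0.8)^3
  = 1 + (-1.712) + (1.1088) + (-0.3968) = 0.  So z_0 = -0.8 is a root, |z_0| = 0.8.
Divide out the factor (1 + 1.25 z) = (1 - z/z0) (since 1/z0 = -1.25):
  P(z) = (1 + 1.25 z)(1 + (0.89) z + (0.62) z^2)
  [check: z-coef 0.89 - (-1.25) = 2.14; z^2-coef 0.62 - (-1.25)(0.89) = 1.7325; z^3-coef -(-1.25)(0.62) = 0.775.]
Remaining roots from the quadratic factor 1 + (0.89) z + (0.62) z^2:
  Set 1 + (0.89) z + (0.62) z^2 = 0, i.e. a z^2 + b z + c = 0 with a = 0.62, b = 0.89, c = 1.
  Discriminant D = b^2 - 4ac = (0.89)^2 - 4*(0.62)*1 = 0.7921 - (2.48) = -1.6879.
  D < 0, so the roots are the complex-conjugate pair z = (-b +/- i sqrt(-D)) / (2a) = -0.7177 +/- 1.0477i.
  For a conjugate pair |z|^2 = z * conj(z) = (product of roots) = c/a = 1/(0.62) = 1.612903, so |z| = sqrt(1.612903) = 1.27 for both roots.
Moduli of all roots: 0.8000, 1.2700, 1.2700.
All moduli strictly greater than 1? No.
Verdict: Not invertible.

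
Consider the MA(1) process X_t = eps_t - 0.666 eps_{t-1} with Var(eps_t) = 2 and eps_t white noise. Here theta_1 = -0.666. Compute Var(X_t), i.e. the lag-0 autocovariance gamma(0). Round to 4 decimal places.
\gamma(0) = 2.8871

For an MA(q) process X_t = eps_t + sum_i theta_i eps_{t-i} with
Var(eps_t) = sigma^2, the variance is
  gamma(0) = sigma^2 * (1 + sum_i theta_i^2).
  sum_i theta_i^2 = (-0.666)^2 = 0.443556.
  gamma(0) = 2 * (1 + 0.443556) = 2 * 1.443556 = 2.887112, which rounds to 2.8871.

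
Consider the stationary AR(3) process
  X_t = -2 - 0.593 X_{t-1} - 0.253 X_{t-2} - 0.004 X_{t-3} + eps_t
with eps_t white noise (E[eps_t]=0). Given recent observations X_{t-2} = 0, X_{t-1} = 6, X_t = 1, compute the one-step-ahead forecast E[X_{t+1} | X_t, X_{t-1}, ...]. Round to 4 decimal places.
E[X_{t+1} \mid \mathcal F_t] = -4.1110

For an AR(p) model X_t = c + sum_i phi_i X_{t-i} + eps_t, the
one-step-ahead conditional mean is
  E[X_{t+1} | X_t, ...] = c + sum_i phi_i X_{t+1-i}.
Substitute known values:
  E[X_{t+1} | ...] = -2 + (-0.593) * (1) + (-0.253) * (6) + (-0.004) * (0)
                   = -4.1110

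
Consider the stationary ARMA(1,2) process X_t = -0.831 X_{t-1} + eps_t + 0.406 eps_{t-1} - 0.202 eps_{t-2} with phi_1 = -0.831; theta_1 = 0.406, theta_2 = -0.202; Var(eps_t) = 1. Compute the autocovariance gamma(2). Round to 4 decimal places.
\gamma(2) = 0.2556

Multiply the model equation by X_{t-k} and take expectations. With theta_0 = psi_0 = 1 and psi_j the MA(infinity) weights, this gives
  gamma(k) - sum_i phi_i gamma(k-i) = c_k,
  c_k = sigma^2 * sum_{j=k..q} theta_j psi_{j-k}   (c_k = 0 for k > q),
using gamma(-m) = gamma(m).
psi-weights needed (psi_j = theta_j + sum_i phi_i psi_{j-i}):
  psi_1 = theta_1 + phi_1 = 0.406 + (-0.831) = -0.425
  psi_2 = theta_2 + phi_1 psi_1 = -0.202 + (-0.831)(-0.425) = 0.151175
Right-hand sides:
  c_0 = sigma^2 (1 + theta_1 psi_1 + theta_2 psi_2) = 1 * (1 + (0.406)(-0.425) + (-0.202)(0.151175)) = 1 * 0.796913 = 0.796913
  c_1 = sigma^2 (theta_1 + theta_2 psi_1) = 1 * (0.406 + (-0.202)(-0.425)) = 0.49185
  c_2 = sigma^2 theta_2 = 1 * (-0.202) = -0.202
Equations for k = 0 and k = 1 (AR order 1):
  gamma(0) = phi_1 gamma(1) + c_0
  gamma(1) = phi_1 gamma(0) + c_1
Substituting the second into the first: gamma(0) (1 - phi_1^2) = c_0 + phi_1 c_1, so
  gamma(0) = (c_0 + phi_1 c_1) / (1 - phi_1^2) = (0.796913 + (-0.831)(0.49185)) / (1 - (-0.831)^2) = 0.388185 / 0.309439 = 1.254481.
  gamma(1) = phi_1 gamma(0) + c_1 = (-0.831)(1.254481) + (0.49185) = -0.550624.
For k = 2: gamma(2) = phi_1 gamma(1) + c_2
  = (-0.831)(-0.550624) + (-0.202) = 0.255568.
Therefore gamma(2) = 0.2556 (to 4 decimal places).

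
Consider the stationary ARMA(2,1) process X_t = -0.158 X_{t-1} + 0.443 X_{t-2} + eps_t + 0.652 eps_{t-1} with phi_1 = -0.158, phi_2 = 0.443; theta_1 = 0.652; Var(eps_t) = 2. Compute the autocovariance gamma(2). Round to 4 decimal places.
\gamma(2) = 1.0231

Multiply the model equation by X_{t-k} and take expectations. With theta_0 = psi_0 = 1 and psi_j the MA(infinity) weights, this gives
  gamma(k) - sum_i phi_i gamma(k-i) = c_k,
  c_k = sigma^2 * sum_{j=k..q} theta_j psi_{j-k}   (c_k = 0 for k > q),
using gamma(-m) = gamma(m).
psi-weights needed (psi_j = theta_j + sum_i phi_i psi_{j-i}):
  psi_1 = theta_1 + phi_1 = 0.652 + (-0.158) = 0.494
Right-hand sides:
  c_0 = sigma^2 (1 + theta_1 psi_1) = 2 * (1 + (0.652)(0.494)) = 2 * 1.322088 = 2.644176
  c_1 = sigma^2 theta_1 = 2 * (0.652) = 1.304
  c_2 = 0
Equations for k = 0, 1, 2 (AR order 2, c_2 = 0):
  (E0) gamma(0) = phi_1 gamma(1) + phi_2 gamma(2) + c_0
  (E1) gamma(1) = phi_1 gamma(0) + phi_2 gamma(1) + c_1
  (E2) gamma(2) = phi_1 gamma(1) + phi_2 gamma(0)
From (E1): gamma(1) = A gamma(0) + B with
  A = phi_1 / (1 - phi_2) = -0.158 / 0.557 = -0.283662,   B = c_1 / (1 - phi_2) = 1.304 / 0.557 = 2.341113.
Insert (E2) into (E0): gamma(0) (1 - phi_2^2) = phi_1 (1 + phi_2) gamma(1) + c_0.
  phi_1 (1 + phi_2) = (-0.158)(1.443) = -0.227994,   1 - phi_2^2 = 0.803751.
Replace gamma(1) by A gamma(0) + B and collect gamma(0):
  gamma(0) [0.803751 - (-0.227994)(-0.283662)] = (-0.227994)(2.341113) + 2.644176
  gamma(0) * 0.739078 = 2.110416
  gamma(0) = 2.110416 / 0.739078 = 2.855473.
  gamma(1) = A gamma(0) + B = (-0.283662)(2.855473) + (2.341113) = 1.531123.
  gamma(2) = phi_1 gamma(1) + phi_2 gamma(0) = (-0.158)(1.531123) + (0.443)(2.855473) = 1.023057.
Therefore gamma(2) = 1.0231 (to 4 decimal places).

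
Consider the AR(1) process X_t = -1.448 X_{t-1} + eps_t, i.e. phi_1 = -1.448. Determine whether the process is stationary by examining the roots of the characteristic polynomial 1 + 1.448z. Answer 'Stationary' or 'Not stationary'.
\text{Not stationary}

The AR(p) characteristic polynomial is P(z) = 1 + 1.448z.
Stationarity requires all roots to lie outside the unit circle, i.e. |z| > 1 for every root.
This is linear in z: 1 + (1.448) z = 0  =>  z = -1/(1.448) = -0.690608,  |z| = 0.690608.
Moduli of all roots: 0.6906.
All moduli strictly greater than 1? No.
Verdict: Not stationary.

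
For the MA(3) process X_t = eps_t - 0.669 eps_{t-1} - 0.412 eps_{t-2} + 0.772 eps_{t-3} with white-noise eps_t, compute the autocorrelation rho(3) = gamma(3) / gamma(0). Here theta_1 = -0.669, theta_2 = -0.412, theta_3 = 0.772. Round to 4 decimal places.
\rho(3) = 0.3488

For an MA(q) process with theta_0 = 1, the autocovariance is
  gamma(k) = sigma^2 * sum_{i=0..q-k} theta_i * theta_{i+k},
and rho(k) = gamma(k) / gamma(0). Sigma^2 cancels.
  numerator   = (1)*(0.772) = 0.772.
  denominator = (1)^2 + (-0.669)^2 + (-0.412)^2 + (0.772)^2 = 2.213289.
  rho(3) = 0.772 / 2.213289 = 0.3488.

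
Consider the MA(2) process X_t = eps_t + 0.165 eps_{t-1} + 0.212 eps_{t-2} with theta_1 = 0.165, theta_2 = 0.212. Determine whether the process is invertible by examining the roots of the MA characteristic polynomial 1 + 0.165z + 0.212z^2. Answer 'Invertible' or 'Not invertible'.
\text{Invertible}

The MA(q) characteristic polynomial is P(z) = 1 + 0.165z + 0.212z^2.
Invertibility requires all roots to lie outside the unit circle, i.e. |z| > 1 for every root.
Set 1 + (0.165) z + (0.212) z^2 = 0, i.e. a z^2 + b z + c = 0 with a = 0.212, b = 0.165, c = 1.
Discriminant D = b^2 - 4ac = (0.165)^2 - 4*(0.212)*1 = 0.027225 - (0.848) = -0.820775.
D < 0, so the roots are the complex-conjugate pair z = (-b +/- i sqrt(-D)) / (2a) = -0.3892 +/- 2.1367i.
For a conjugate pair |z|^2 = z * conj(z) = (product of roots) = c/a = 1/(0.212) = 4.716981, so |z| = sqrt(4.716981) = 2.1719 for both roots.
Moduli of all roots: 2.1719, 2.1719.
All moduli strictly greater than 1? Yes.
Verdict: Invertible.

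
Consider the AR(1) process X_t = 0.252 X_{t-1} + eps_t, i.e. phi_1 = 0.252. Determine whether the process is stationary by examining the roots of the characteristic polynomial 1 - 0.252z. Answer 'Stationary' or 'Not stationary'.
\text{Stationary}

The AR(p) characteristic polynomial is P(z) = 1 - 0.252z.
Stationarity requires all roots to lie outside the unit circle, i.e. |z| > 1 for every root.
This is linear in z: 1 + (-0.252) z = 0  =>  z = -1/(-0.252) = 3.968254,  |z| = 3.968254.
Moduli of all roots: 3.9683.
All moduli strictly greater than 1? Yes.
Verdict: Stationary.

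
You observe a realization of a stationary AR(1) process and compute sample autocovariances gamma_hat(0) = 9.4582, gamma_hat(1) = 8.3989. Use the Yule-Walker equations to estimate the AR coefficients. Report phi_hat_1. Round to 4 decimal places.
\hat\phi_{1} = 0.8880

The Yule-Walker equations for an AR(p) process read, in matrix form,
  Gamma_p phi = r_p,   with   (Gamma_p)_{ij} = gamma(|i - j|),
                       (r_p)_i = gamma(i),   i,j = 1..p.
Substitute the sample gammas (Toeplitz matrix and right-hand side of size 1):
  Gamma_p = [[9.4582]]
  r_p     = [8.3989]
With p = 1 this is the single equation gamma(0) phi_1 = gamma(1):
  phi_hat_1 = gamma(1) / gamma(0) = 8.3989 / 9.4582 = 0.8880.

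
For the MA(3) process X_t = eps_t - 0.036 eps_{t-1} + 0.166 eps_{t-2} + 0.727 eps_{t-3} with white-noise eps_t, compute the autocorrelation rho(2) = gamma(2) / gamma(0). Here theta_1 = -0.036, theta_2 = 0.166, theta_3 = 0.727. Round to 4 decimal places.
\rho(2) = 0.0898

For an MA(q) process with theta_0 = 1, the autocovariance is
  gamma(k) = sigma^2 * sum_{i=0..q-k} theta_i * theta_{i+k},
and rho(k) = gamma(k) / gamma(0). Sigma^2 cancels.
  numerator   = (1)*(0.166) + (-0.036)*(0.727) = 0.139828.
  denominator = (1)^2 + (-0.036)^2 + (0.166)^2 + (0.727)^2 = 1.557381.
  rho(2) = 0.139828 / 1.557381 = 0.0898.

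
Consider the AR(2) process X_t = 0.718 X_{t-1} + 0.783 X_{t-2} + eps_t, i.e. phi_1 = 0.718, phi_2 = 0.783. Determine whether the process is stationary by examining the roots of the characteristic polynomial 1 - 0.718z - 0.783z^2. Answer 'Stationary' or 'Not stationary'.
\text{Not stationary}

The AR(p) characteristic polynomial is P(z) = 1 - 0.718z - 0.783z^2.
Stationarity requires all roots to lie outside the unit circle, i.e. |z| > 1 for every root.
Set 1 + (-0.718) z + (-0.783) z^2 = 0, i.e. a z^2 + b z + c = 0 with a = -0.783, b = -0.718, c = 1.
Discriminant D = b^2 - 4ac = (-0.718)^2 - 4*(-0.783)*1 = 0.515524 - (-3.132) = 3.647524.
D >= 0, so the roots are real: z = (-b +/- sqrt(D)) / (2a) = (0.718 +/- 1.909849) / (-1.566).
  z_1 = (0.718 + 1.909849) / (-1.566) = -1.6781,   |z_1| = 1.6781.
  z_2 = (0.718 - 1.909849) / (-1.566) = 0.7611,   |z_2| = 0.7611.
Moduli of all roots: 1.6781, 0.7611.
All moduli strictly greater than 1? No.
Verdict: Not stationary.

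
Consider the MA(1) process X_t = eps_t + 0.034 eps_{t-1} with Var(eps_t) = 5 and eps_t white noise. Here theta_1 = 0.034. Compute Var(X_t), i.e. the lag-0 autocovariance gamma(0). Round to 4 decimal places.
\gamma(0) = 5.0058

For an MA(q) process X_t = eps_t + sum_i theta_i eps_{t-i} with
Var(eps_t) = sigma^2, the variance is
  gamma(0) = sigma^2 * (1 + sum_i theta_i^2).
  sum_i theta_i^2 = (0.034)^2 = 0.001156.
  gamma(0) = 5 * (1 + 0.001156) = 5 * 1.001156 = 5.00578, which rounds to 5.0058.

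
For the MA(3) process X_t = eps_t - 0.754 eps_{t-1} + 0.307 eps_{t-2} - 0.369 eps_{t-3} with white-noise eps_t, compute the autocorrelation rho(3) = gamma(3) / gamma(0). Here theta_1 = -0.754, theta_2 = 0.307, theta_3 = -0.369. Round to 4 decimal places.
\rho(3) = -0.2051

For an MA(q) process with theta_0 = 1, the autocovariance is
  gamma(k) = sigma^2 * sum_{i=0..q-k} theta_i * theta_{i+k},
and rho(k) = gamma(k) / gamma(0). Sigma^2 cancels.
  numerator   = (1)*(-0.369) = -0.369.
  denominator = (1)^2 + (-0.754)^2 + (0.307)^2 + (-0.369)^2 = 1.798926.
  rho(3) = -0.369 / 1.798926 = -0.2051.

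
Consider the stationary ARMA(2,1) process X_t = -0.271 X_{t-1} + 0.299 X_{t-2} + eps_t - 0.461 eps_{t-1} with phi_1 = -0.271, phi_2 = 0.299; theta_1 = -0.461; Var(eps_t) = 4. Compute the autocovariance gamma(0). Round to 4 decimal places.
\gamma(0) = 8.1030

Multiply the model equation by X_{t-k} and take expectations. With theta_0 = psi_0 = 1 and psi_j the MA(infinity) weights, this gives
  gamma(k) - sum_i phi_i gamma(k-i) = c_k,
  c_k = sigma^2 * sum_{j=k..q} theta_j psi_{j-k}   (c_k = 0 for k > q),
using gamma(-m) = gamma(m).
psi-weights needed (psi_j = theta_j + sum_i phi_i psi_{j-i}):
  psi_1 = theta_1 + phi_1 = -0.461 + (-0.271) = -0.732
Right-hand sides:
  c_0 = sigma^2 (1 + theta_1 psi_1) = 4 * (1 + (-0.461)(-0.732)) = 4 * 1.337452 = 5.349808
  c_1 = sigma^2 theta_1 = 4 * (-0.461) = -1.844
  c_2 = 0
Equations for k = 0, 1, 2 (AR order 2, c_2 = 0):
  (E0) gamma(0) = phi_1 gamma(1) + phi_2 gamma(2) + c_0
  (E1) gamma(1) = phi_1 gamma(0) + phi_2 gamma(1) + c_1
  (E2) gamma(2) = phi_1 gamma(1) + phi_2 gamma(0)
From (E1): gamma(1) = A gamma(0) + B with
  A = phi_1 / (1 - phi_2) = -0.271 / 0.701 = -0.386591,   B = c_1 / (1 - phi_2) = -1.844 / 0.701 = -2.630528.
Insert (E2) into (E0): gamma(0) (1 - phi_2^2) = phi_1 (1 + phi_2) gamma(1) + c_0.
  phi_1 (1 + phi_2) = (-0.271)(1.299) = -0.352029,   1 - phi_2^2 = 0.910599.
Replace gamma(1) by A gamma(0) + B and collect gamma(0):
  gamma(0) [0.910599 - (-0.352029)(-0.386591)] = (-0.352029)(-2.630528) + 5.349808
  gamma(0) * 0.774508 = 6.27583
  gamma(0) = 6.27583 / 0.774508 = 8.10299.
Therefore gamma(0) = 8.1030 (to 4 decimal places).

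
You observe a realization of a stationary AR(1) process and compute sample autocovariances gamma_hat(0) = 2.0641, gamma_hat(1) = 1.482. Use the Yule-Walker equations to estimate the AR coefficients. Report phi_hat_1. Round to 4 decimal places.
\hat\phi_{1} = 0.7180

The Yule-Walker equations for an AR(p) process read, in matrix form,
  Gamma_p phi = r_p,   with   (Gamma_p)_{ij} = gamma(|i - j|),
                       (r_p)_i = gamma(i),   i,j = 1..p.
Substitute the sample gammas (Toeplitz matrix and right-hand side of size 1):
  Gamma_p = [[2.0641]]
  r_p     = [1.482]
With p = 1 this is the single equation gamma(0) phi_1 = gamma(1):
  phi_hat_1 = gamma(1) / gamma(0) = 1.482 / 2.0641 = 0.7180.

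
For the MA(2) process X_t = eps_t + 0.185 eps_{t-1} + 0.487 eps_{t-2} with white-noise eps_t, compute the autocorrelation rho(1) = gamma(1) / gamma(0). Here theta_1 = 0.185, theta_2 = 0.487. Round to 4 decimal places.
\rho(1) = 0.2164

For an MA(q) process with theta_0 = 1, the autocovariance is
  gamma(k) = sigma^2 * sum_{i=0..q-k} theta_i * theta_{i+k},
and rho(k) = gamma(k) / gamma(0). Sigma^2 cancels.
  numerator   = (1)*(0.185) + (0.185)*(0.487) = 0.275095.
  denominator = (1)^2 + (0.185)^2 + (0.487)^2 = 1.271394.
  rho(1) = 0.275095 / 1.271394 = 0.2164.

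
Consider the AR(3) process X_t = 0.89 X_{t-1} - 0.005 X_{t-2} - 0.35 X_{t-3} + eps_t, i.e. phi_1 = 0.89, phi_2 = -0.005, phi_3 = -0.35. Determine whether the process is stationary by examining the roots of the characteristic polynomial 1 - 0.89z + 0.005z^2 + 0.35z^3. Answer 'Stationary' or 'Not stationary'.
\text{Stationary}

The AR(p) characteristic polynomial is P(z) = 1 - 0.89z + 0.005z^2 + 0.35z^3.
Stationarity requires all roots to lie outside the unit circle, i.e. |z| > 1 for every root.
Degree 3: look for a simple real root z0 first, then factor out (1 - z/z0) and solve the remaining quadratic.
Testing z0 = -2: P(-2) = 1 + (-0.89)(-2) + (0.005)(-2)^2 + (0.35)(-2)^3
  = 1 + (1.78) + (0.02) + (-2.8) = 0.  So z_0 = -2 is a root, |z_0| = 2.
Divide out the factor (1 + 0.5 z) = (1 - z/z0) (since 1/z0 = -0.5):
  P(z) = (1 + 0.5 z)(1 + (-1.39) z + (0.7) z^2)
  [check: z-coef -1.39 - (-0.5) = -0.89; z^2-coef 0.7 - (-0.5)(-1.39) = 0.005; z^3-coef -(-0.5)(0.7) = 0.35.]
Remaining roots from the quadratic factor 1 + (-1.39) z + (0.7) z^2:
  Set 1 + (-1.39) z + (0.7) z^2 = 0, i.e. a z^2 + b z + c = 0 with a = 0.7, b = -1.39, c = 1.
  Discriminant D = b^2 - 4ac = (-1.39)^2 - 4*(0.7)*1 = 1.9321 - (2.8) = -0.8679.
  D < 0, so the roots are the complex-conjugate pair z = (-b +/- i sqrt(-D)) / (2a) = 0.9929 +/- 0.6654i.
  For a conjugate pair |z|^2 = z * conj(z) = (product of roots) = c/a = 1/(0.7) = 1.428571, so |z| = sqrt(1.428571) = 1.1952 for both roots.
Moduli of all roots: 2.0000, 1.1952, 1.1952.
All moduli strictly greater than 1? Yes.
Verdict: Stationary.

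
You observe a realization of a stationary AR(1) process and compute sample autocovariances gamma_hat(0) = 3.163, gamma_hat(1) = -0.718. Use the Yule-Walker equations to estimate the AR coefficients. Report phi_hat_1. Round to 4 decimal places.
\hat\phi_{1} = -0.2270

The Yule-Walker equations for an AR(p) process read, in matrix form,
  Gamma_p phi = r_p,   with   (Gamma_p)_{ij} = gamma(|i - j|),
                       (r_p)_i = gamma(i),   i,j = 1..p.
Substitute the sample gammas (Toeplitz matrix and right-hand side of size 1):
  Gamma_p = [[3.163]]
  r_p     = [-0.718]
With p = 1 this is the single equation gamma(0) phi_1 = gamma(1):
  phi_hat_1 = gamma(1) / gamma(0) = -0.718 / 3.163 = -0.2270.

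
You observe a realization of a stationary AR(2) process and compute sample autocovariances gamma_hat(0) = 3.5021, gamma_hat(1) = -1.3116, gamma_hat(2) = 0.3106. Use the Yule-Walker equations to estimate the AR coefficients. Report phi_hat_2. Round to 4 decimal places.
\hat\phi_{2} = -0.0600

The Yule-Walker equations for an AR(p) process read, in matrix form,
  Gamma_p phi = r_p,   with   (Gamma_p)_{ij} = gamma(|i - j|),
                       (r_p)_i = gamma(i),   i,j = 1..p.
Substitute the sample gammas (Toeplitz matrix and right-hand side of size 2):
  Gamma_p = [[3.5021, -1.3116], [-1.3116, 3.5021]]
  r_p     = [-1.3116, 0.3106]
Written out:
  3.5021 phi_1 - 1.3116 phi_2 = -1.3116
  -1.3116 phi_1 + 3.5021 phi_2 = 0.3106
Solve by Cramer's rule:
  det = gamma(0)^2 - gamma(1)^2 = (3.5021)^2 - (-1.3116)^2 = 12.26470441 - 1.72029456 = 10.54440985
  phi_hat_1 = [gamma(1) gamma(0) - gamma(1) gamma(2)] / det = [(-1.3116)(3.5021) - (-1.3116)(0.3106)] / 10.54440985 = -4.1859714 / 10.54440985 = -0.397
  phi_hat_2 = [gamma(0) gamma(2) - gamma(1)^2] / det = [(3.5021)(0.3106) - (-1.3116)^2] / 10.54440985 = -0.6325423 / 10.54440985 = -0.06
So phi_hat = [-0.3970, -0.0600].
Therefore phi_hat_2 = -0.0600.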